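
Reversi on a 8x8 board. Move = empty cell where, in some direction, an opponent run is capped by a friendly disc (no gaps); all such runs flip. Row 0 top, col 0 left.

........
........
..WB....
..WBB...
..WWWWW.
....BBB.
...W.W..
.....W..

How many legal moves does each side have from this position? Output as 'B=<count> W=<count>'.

-- B to move --
(1,1): flips 1 -> legal
(1,2): no bracket -> illegal
(1,3): no bracket -> illegal
(2,1): flips 3 -> legal
(3,1): flips 1 -> legal
(3,5): flips 1 -> legal
(3,6): flips 2 -> legal
(3,7): flips 1 -> legal
(4,1): flips 1 -> legal
(4,7): no bracket -> illegal
(5,1): flips 1 -> legal
(5,2): flips 1 -> legal
(5,3): flips 1 -> legal
(5,7): no bracket -> illegal
(6,2): no bracket -> illegal
(6,4): no bracket -> illegal
(6,6): no bracket -> illegal
(7,2): flips 1 -> legal
(7,3): no bracket -> illegal
(7,4): flips 1 -> legal
(7,6): flips 1 -> legal
B mobility = 13
-- W to move --
(1,2): flips 2 -> legal
(1,3): flips 2 -> legal
(1,4): flips 1 -> legal
(2,4): flips 3 -> legal
(2,5): flips 1 -> legal
(3,5): flips 2 -> legal
(4,7): flips 1 -> legal
(5,3): no bracket -> illegal
(5,7): no bracket -> illegal
(6,4): flips 2 -> legal
(6,6): flips 2 -> legal
(6,7): flips 1 -> legal
W mobility = 10

Answer: B=13 W=10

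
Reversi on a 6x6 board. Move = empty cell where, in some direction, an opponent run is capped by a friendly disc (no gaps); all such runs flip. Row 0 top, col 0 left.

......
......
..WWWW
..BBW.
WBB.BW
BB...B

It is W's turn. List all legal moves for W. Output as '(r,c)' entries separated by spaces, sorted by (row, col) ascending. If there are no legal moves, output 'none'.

(2,1): no bracket -> illegal
(3,0): no bracket -> illegal
(3,1): flips 2 -> legal
(3,5): no bracket -> illegal
(4,3): flips 4 -> legal
(5,2): flips 2 -> legal
(5,3): no bracket -> illegal
(5,4): flips 1 -> legal

Answer: (3,1) (4,3) (5,2) (5,4)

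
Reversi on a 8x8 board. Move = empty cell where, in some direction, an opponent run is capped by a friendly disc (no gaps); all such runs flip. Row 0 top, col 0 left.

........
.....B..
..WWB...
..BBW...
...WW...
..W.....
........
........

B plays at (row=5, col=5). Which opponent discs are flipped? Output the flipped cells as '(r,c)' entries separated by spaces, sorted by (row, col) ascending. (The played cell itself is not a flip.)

Dir NW: opp run (4,4) capped by B -> flip
Dir N: first cell '.' (not opp) -> no flip
Dir NE: first cell '.' (not opp) -> no flip
Dir W: first cell '.' (not opp) -> no flip
Dir E: first cell '.' (not opp) -> no flip
Dir SW: first cell '.' (not opp) -> no flip
Dir S: first cell '.' (not opp) -> no flip
Dir SE: first cell '.' (not opp) -> no flip

Answer: (4,4)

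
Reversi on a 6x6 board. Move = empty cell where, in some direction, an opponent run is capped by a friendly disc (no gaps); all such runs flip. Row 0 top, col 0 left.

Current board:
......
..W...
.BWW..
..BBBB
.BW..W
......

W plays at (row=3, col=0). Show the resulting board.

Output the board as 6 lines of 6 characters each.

Answer: ......
..W...
.WWW..
W.BBBB
.BW..W
......

Derivation:
Place W at (3,0); scan 8 dirs for brackets.
Dir NW: edge -> no flip
Dir N: first cell '.' (not opp) -> no flip
Dir NE: opp run (2,1) capped by W -> flip
Dir W: edge -> no flip
Dir E: first cell '.' (not opp) -> no flip
Dir SW: edge -> no flip
Dir S: first cell '.' (not opp) -> no flip
Dir SE: opp run (4,1), next='.' -> no flip
All flips: (2,1)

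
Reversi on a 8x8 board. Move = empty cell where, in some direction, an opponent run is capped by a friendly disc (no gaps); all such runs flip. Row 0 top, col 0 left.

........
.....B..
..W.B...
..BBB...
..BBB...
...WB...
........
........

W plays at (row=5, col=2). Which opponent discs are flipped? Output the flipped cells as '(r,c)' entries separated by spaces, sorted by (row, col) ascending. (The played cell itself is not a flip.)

Dir NW: first cell '.' (not opp) -> no flip
Dir N: opp run (4,2) (3,2) capped by W -> flip
Dir NE: opp run (4,3) (3,4), next='.' -> no flip
Dir W: first cell '.' (not opp) -> no flip
Dir E: first cell 'W' (not opp) -> no flip
Dir SW: first cell '.' (not opp) -> no flip
Dir S: first cell '.' (not opp) -> no flip
Dir SE: first cell '.' (not opp) -> no flip

Answer: (3,2) (4,2)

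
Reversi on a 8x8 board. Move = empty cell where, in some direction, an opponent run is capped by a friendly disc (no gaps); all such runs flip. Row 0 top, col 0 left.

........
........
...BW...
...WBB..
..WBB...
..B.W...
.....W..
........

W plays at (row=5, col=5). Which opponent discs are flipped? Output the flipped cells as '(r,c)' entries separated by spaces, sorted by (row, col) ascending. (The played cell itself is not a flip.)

Answer: (4,4)

Derivation:
Dir NW: opp run (4,4) capped by W -> flip
Dir N: first cell '.' (not opp) -> no flip
Dir NE: first cell '.' (not opp) -> no flip
Dir W: first cell 'W' (not opp) -> no flip
Dir E: first cell '.' (not opp) -> no flip
Dir SW: first cell '.' (not opp) -> no flip
Dir S: first cell 'W' (not opp) -> no flip
Dir SE: first cell '.' (not opp) -> no flip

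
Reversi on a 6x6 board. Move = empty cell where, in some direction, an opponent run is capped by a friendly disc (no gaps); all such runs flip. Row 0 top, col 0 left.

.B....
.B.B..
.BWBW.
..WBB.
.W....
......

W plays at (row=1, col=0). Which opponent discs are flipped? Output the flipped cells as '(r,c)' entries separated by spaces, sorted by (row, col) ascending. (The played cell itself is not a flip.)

Answer: (2,1)

Derivation:
Dir NW: edge -> no flip
Dir N: first cell '.' (not opp) -> no flip
Dir NE: opp run (0,1), next=edge -> no flip
Dir W: edge -> no flip
Dir E: opp run (1,1), next='.' -> no flip
Dir SW: edge -> no flip
Dir S: first cell '.' (not opp) -> no flip
Dir SE: opp run (2,1) capped by W -> flip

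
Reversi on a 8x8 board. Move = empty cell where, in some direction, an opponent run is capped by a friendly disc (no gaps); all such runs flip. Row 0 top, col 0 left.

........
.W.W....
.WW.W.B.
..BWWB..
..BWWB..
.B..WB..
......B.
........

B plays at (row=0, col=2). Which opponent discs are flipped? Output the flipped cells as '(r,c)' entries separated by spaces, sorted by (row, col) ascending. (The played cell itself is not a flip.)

Answer: (1,3) (2,4)

Derivation:
Dir NW: edge -> no flip
Dir N: edge -> no flip
Dir NE: edge -> no flip
Dir W: first cell '.' (not opp) -> no flip
Dir E: first cell '.' (not opp) -> no flip
Dir SW: opp run (1,1), next='.' -> no flip
Dir S: first cell '.' (not opp) -> no flip
Dir SE: opp run (1,3) (2,4) capped by B -> flip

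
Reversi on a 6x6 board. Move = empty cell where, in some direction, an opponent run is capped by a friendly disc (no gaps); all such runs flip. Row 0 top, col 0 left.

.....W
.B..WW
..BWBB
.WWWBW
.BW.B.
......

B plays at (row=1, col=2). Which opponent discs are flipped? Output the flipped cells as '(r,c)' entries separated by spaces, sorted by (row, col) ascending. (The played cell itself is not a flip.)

Dir NW: first cell '.' (not opp) -> no flip
Dir N: first cell '.' (not opp) -> no flip
Dir NE: first cell '.' (not opp) -> no flip
Dir W: first cell 'B' (not opp) -> no flip
Dir E: first cell '.' (not opp) -> no flip
Dir SW: first cell '.' (not opp) -> no flip
Dir S: first cell 'B' (not opp) -> no flip
Dir SE: opp run (2,3) capped by B -> flip

Answer: (2,3)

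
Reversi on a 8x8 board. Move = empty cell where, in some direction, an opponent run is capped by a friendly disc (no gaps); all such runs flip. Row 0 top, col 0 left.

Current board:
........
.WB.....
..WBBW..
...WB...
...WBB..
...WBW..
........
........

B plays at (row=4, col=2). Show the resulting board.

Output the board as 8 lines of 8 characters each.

Place B at (4,2); scan 8 dirs for brackets.
Dir NW: first cell '.' (not opp) -> no flip
Dir N: first cell '.' (not opp) -> no flip
Dir NE: opp run (3,3) capped by B -> flip
Dir W: first cell '.' (not opp) -> no flip
Dir E: opp run (4,3) capped by B -> flip
Dir SW: first cell '.' (not opp) -> no flip
Dir S: first cell '.' (not opp) -> no flip
Dir SE: opp run (5,3), next='.' -> no flip
All flips: (3,3) (4,3)

Answer: ........
.WB.....
..WBBW..
...BB...
..BBBB..
...WBW..
........
........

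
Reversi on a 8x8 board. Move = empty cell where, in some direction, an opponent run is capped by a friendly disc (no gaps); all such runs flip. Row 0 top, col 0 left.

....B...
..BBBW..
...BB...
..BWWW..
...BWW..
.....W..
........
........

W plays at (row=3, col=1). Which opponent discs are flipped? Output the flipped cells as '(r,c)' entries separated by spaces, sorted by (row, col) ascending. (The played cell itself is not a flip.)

Answer: (3,2)

Derivation:
Dir NW: first cell '.' (not opp) -> no flip
Dir N: first cell '.' (not opp) -> no flip
Dir NE: first cell '.' (not opp) -> no flip
Dir W: first cell '.' (not opp) -> no flip
Dir E: opp run (3,2) capped by W -> flip
Dir SW: first cell '.' (not opp) -> no flip
Dir S: first cell '.' (not opp) -> no flip
Dir SE: first cell '.' (not opp) -> no flip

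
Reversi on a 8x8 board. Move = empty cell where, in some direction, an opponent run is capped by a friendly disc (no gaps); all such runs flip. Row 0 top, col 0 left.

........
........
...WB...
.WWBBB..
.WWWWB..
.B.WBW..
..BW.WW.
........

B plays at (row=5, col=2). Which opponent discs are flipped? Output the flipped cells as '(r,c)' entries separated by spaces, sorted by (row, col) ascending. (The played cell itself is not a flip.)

Dir NW: opp run (4,1), next='.' -> no flip
Dir N: opp run (4,2) (3,2), next='.' -> no flip
Dir NE: opp run (4,3) capped by B -> flip
Dir W: first cell 'B' (not opp) -> no flip
Dir E: opp run (5,3) capped by B -> flip
Dir SW: first cell '.' (not opp) -> no flip
Dir S: first cell 'B' (not opp) -> no flip
Dir SE: opp run (6,3), next='.' -> no flip

Answer: (4,3) (5,3)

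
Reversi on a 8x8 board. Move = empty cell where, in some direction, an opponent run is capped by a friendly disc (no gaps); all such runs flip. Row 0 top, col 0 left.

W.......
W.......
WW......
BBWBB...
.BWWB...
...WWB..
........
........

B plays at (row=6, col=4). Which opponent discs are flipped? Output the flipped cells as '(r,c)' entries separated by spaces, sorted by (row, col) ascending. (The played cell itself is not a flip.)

Dir NW: opp run (5,3) (4,2) capped by B -> flip
Dir N: opp run (5,4) capped by B -> flip
Dir NE: first cell 'B' (not opp) -> no flip
Dir W: first cell '.' (not opp) -> no flip
Dir E: first cell '.' (not opp) -> no flip
Dir SW: first cell '.' (not opp) -> no flip
Dir S: first cell '.' (not opp) -> no flip
Dir SE: first cell '.' (not opp) -> no flip

Answer: (4,2) (5,3) (5,4)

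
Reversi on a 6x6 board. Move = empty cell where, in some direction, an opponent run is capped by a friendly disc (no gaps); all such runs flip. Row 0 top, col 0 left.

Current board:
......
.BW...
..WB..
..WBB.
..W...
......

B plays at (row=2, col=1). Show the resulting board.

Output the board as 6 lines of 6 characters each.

Place B at (2,1); scan 8 dirs for brackets.
Dir NW: first cell '.' (not opp) -> no flip
Dir N: first cell 'B' (not opp) -> no flip
Dir NE: opp run (1,2), next='.' -> no flip
Dir W: first cell '.' (not opp) -> no flip
Dir E: opp run (2,2) capped by B -> flip
Dir SW: first cell '.' (not opp) -> no flip
Dir S: first cell '.' (not opp) -> no flip
Dir SE: opp run (3,2), next='.' -> no flip
All flips: (2,2)

Answer: ......
.BW...
.BBB..
..WBB.
..W...
......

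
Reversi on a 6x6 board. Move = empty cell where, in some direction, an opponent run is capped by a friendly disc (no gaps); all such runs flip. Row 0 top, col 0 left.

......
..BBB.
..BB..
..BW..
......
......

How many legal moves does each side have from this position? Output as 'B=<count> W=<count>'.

-- B to move --
(2,4): no bracket -> illegal
(3,4): flips 1 -> legal
(4,2): no bracket -> illegal
(4,3): flips 1 -> legal
(4,4): flips 1 -> legal
B mobility = 3
-- W to move --
(0,1): no bracket -> illegal
(0,2): no bracket -> illegal
(0,3): flips 2 -> legal
(0,4): no bracket -> illegal
(0,5): no bracket -> illegal
(1,1): flips 1 -> legal
(1,5): no bracket -> illegal
(2,1): no bracket -> illegal
(2,4): no bracket -> illegal
(2,5): no bracket -> illegal
(3,1): flips 1 -> legal
(3,4): no bracket -> illegal
(4,1): no bracket -> illegal
(4,2): no bracket -> illegal
(4,3): no bracket -> illegal
W mobility = 3

Answer: B=3 W=3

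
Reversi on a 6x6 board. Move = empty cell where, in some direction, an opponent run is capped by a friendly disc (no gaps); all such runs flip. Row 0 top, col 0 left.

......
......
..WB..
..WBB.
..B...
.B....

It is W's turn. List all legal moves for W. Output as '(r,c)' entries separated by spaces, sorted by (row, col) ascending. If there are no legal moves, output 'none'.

(1,2): no bracket -> illegal
(1,3): no bracket -> illegal
(1,4): flips 1 -> legal
(2,4): flips 1 -> legal
(2,5): no bracket -> illegal
(3,1): no bracket -> illegal
(3,5): flips 2 -> legal
(4,0): no bracket -> illegal
(4,1): no bracket -> illegal
(4,3): no bracket -> illegal
(4,4): flips 1 -> legal
(4,5): no bracket -> illegal
(5,0): no bracket -> illegal
(5,2): flips 1 -> legal
(5,3): no bracket -> illegal

Answer: (1,4) (2,4) (3,5) (4,4) (5,2)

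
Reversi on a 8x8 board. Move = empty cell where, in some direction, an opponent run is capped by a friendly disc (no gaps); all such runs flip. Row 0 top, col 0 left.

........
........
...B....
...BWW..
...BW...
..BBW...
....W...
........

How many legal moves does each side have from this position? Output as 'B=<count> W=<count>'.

-- B to move --
(2,4): no bracket -> illegal
(2,5): flips 1 -> legal
(2,6): flips 2 -> legal
(3,6): flips 2 -> legal
(4,5): flips 2 -> legal
(4,6): no bracket -> illegal
(5,5): flips 2 -> legal
(6,3): no bracket -> illegal
(6,5): flips 1 -> legal
(7,3): no bracket -> illegal
(7,4): no bracket -> illegal
(7,5): flips 1 -> legal
B mobility = 7
-- W to move --
(1,2): flips 1 -> legal
(1,3): no bracket -> illegal
(1,4): no bracket -> illegal
(2,2): flips 1 -> legal
(2,4): no bracket -> illegal
(3,2): flips 2 -> legal
(4,1): no bracket -> illegal
(4,2): flips 2 -> legal
(5,1): flips 2 -> legal
(6,1): flips 2 -> legal
(6,2): flips 1 -> legal
(6,3): no bracket -> illegal
W mobility = 7

Answer: B=7 W=7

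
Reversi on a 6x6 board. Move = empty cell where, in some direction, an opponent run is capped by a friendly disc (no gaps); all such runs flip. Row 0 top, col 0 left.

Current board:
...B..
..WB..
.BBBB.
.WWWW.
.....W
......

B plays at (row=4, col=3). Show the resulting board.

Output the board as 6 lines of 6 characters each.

Answer: ...B..
..WB..
.BBBB.
.WBBW.
...B.W
......

Derivation:
Place B at (4,3); scan 8 dirs for brackets.
Dir NW: opp run (3,2) capped by B -> flip
Dir N: opp run (3,3) capped by B -> flip
Dir NE: opp run (3,4), next='.' -> no flip
Dir W: first cell '.' (not opp) -> no flip
Dir E: first cell '.' (not opp) -> no flip
Dir SW: first cell '.' (not opp) -> no flip
Dir S: first cell '.' (not opp) -> no flip
Dir SE: first cell '.' (not opp) -> no flip
All flips: (3,2) (3,3)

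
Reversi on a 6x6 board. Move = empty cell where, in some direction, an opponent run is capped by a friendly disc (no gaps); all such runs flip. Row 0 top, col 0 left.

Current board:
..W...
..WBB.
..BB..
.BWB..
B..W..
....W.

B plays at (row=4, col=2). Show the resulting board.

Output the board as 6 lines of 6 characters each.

Place B at (4,2); scan 8 dirs for brackets.
Dir NW: first cell 'B' (not opp) -> no flip
Dir N: opp run (3,2) capped by B -> flip
Dir NE: first cell 'B' (not opp) -> no flip
Dir W: first cell '.' (not opp) -> no flip
Dir E: opp run (4,3), next='.' -> no flip
Dir SW: first cell '.' (not opp) -> no flip
Dir S: first cell '.' (not opp) -> no flip
Dir SE: first cell '.' (not opp) -> no flip
All flips: (3,2)

Answer: ..W...
..WBB.
..BB..
.BBB..
B.BW..
....W.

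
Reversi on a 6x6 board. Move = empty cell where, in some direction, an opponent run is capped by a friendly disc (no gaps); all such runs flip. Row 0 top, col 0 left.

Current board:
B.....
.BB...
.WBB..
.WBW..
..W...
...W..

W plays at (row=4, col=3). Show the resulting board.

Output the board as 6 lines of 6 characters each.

Answer: B.....
.BB...
.WBB..
.WWW..
..WW..
...W..

Derivation:
Place W at (4,3); scan 8 dirs for brackets.
Dir NW: opp run (3,2) capped by W -> flip
Dir N: first cell 'W' (not opp) -> no flip
Dir NE: first cell '.' (not opp) -> no flip
Dir W: first cell 'W' (not opp) -> no flip
Dir E: first cell '.' (not opp) -> no flip
Dir SW: first cell '.' (not opp) -> no flip
Dir S: first cell 'W' (not opp) -> no flip
Dir SE: first cell '.' (not opp) -> no flip
All flips: (3,2)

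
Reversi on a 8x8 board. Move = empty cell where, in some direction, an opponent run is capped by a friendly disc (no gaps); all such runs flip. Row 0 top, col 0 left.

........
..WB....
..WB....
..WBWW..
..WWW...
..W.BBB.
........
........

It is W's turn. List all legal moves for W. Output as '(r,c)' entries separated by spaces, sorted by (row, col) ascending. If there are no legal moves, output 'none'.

Answer: (0,3) (0,4) (1,4) (2,4) (6,4) (6,5) (6,6)

Derivation:
(0,2): no bracket -> illegal
(0,3): flips 3 -> legal
(0,4): flips 1 -> legal
(1,4): flips 2 -> legal
(2,4): flips 2 -> legal
(4,5): no bracket -> illegal
(4,6): no bracket -> illegal
(4,7): no bracket -> illegal
(5,3): no bracket -> illegal
(5,7): no bracket -> illegal
(6,3): no bracket -> illegal
(6,4): flips 1 -> legal
(6,5): flips 1 -> legal
(6,6): flips 1 -> legal
(6,7): no bracket -> illegal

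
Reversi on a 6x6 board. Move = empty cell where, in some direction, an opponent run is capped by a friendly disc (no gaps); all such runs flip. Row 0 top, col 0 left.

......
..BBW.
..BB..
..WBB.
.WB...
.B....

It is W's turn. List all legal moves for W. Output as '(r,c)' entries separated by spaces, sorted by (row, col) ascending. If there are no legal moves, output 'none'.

Answer: (0,2) (1,1) (3,5) (4,3) (5,2)

Derivation:
(0,1): no bracket -> illegal
(0,2): flips 2 -> legal
(0,3): no bracket -> illegal
(0,4): no bracket -> illegal
(1,1): flips 2 -> legal
(2,1): no bracket -> illegal
(2,4): no bracket -> illegal
(2,5): no bracket -> illegal
(3,1): no bracket -> illegal
(3,5): flips 2 -> legal
(4,0): no bracket -> illegal
(4,3): flips 1 -> legal
(4,4): no bracket -> illegal
(4,5): no bracket -> illegal
(5,0): no bracket -> illegal
(5,2): flips 1 -> legal
(5,3): no bracket -> illegal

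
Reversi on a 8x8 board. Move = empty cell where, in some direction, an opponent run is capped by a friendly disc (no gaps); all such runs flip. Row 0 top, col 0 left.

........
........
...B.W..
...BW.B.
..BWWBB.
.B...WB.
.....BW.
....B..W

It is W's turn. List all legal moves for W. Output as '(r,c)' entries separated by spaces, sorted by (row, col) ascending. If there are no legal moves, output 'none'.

(1,2): flips 1 -> legal
(1,3): flips 2 -> legal
(1,4): no bracket -> illegal
(2,2): flips 1 -> legal
(2,4): no bracket -> illegal
(2,6): flips 3 -> legal
(2,7): no bracket -> illegal
(3,1): no bracket -> illegal
(3,2): flips 1 -> legal
(3,5): flips 1 -> legal
(3,7): flips 1 -> legal
(4,0): no bracket -> illegal
(4,1): flips 1 -> legal
(4,7): flips 3 -> legal
(5,0): no bracket -> illegal
(5,2): no bracket -> illegal
(5,3): no bracket -> illegal
(5,4): no bracket -> illegal
(5,7): flips 1 -> legal
(6,0): no bracket -> illegal
(6,1): no bracket -> illegal
(6,2): no bracket -> illegal
(6,3): no bracket -> illegal
(6,4): flips 1 -> legal
(6,7): flips 2 -> legal
(7,3): no bracket -> illegal
(7,5): flips 1 -> legal
(7,6): no bracket -> illegal

Answer: (1,2) (1,3) (2,2) (2,6) (3,2) (3,5) (3,7) (4,1) (4,7) (5,7) (6,4) (6,7) (7,5)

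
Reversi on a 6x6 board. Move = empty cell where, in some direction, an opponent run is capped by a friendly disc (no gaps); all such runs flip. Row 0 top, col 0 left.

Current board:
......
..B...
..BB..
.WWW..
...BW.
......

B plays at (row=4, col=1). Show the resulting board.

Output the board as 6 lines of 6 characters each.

Place B at (4,1); scan 8 dirs for brackets.
Dir NW: first cell '.' (not opp) -> no flip
Dir N: opp run (3,1), next='.' -> no flip
Dir NE: opp run (3,2) capped by B -> flip
Dir W: first cell '.' (not opp) -> no flip
Dir E: first cell '.' (not opp) -> no flip
Dir SW: first cell '.' (not opp) -> no flip
Dir S: first cell '.' (not opp) -> no flip
Dir SE: first cell '.' (not opp) -> no flip
All flips: (3,2)

Answer: ......
..B...
..BB..
.WBW..
.B.BW.
......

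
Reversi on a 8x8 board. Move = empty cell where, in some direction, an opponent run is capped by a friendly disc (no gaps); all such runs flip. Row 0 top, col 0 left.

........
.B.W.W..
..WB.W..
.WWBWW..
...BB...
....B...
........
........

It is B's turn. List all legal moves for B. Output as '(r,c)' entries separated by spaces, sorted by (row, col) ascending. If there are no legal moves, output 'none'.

Answer: (0,3) (1,6) (2,1) (2,4) (2,6) (3,0) (3,6) (4,1) (4,5)

Derivation:
(0,2): no bracket -> illegal
(0,3): flips 1 -> legal
(0,4): no bracket -> illegal
(0,5): no bracket -> illegal
(0,6): no bracket -> illegal
(1,2): no bracket -> illegal
(1,4): no bracket -> illegal
(1,6): flips 2 -> legal
(2,0): no bracket -> illegal
(2,1): flips 2 -> legal
(2,4): flips 1 -> legal
(2,6): flips 1 -> legal
(3,0): flips 2 -> legal
(3,6): flips 2 -> legal
(4,0): no bracket -> illegal
(4,1): flips 1 -> legal
(4,2): no bracket -> illegal
(4,5): flips 1 -> legal
(4,6): no bracket -> illegal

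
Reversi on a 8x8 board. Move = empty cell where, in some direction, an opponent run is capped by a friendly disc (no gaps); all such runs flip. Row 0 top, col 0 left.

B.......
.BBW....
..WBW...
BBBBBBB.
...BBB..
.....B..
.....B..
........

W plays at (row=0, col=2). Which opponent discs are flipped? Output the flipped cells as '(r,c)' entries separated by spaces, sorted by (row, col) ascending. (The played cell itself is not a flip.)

Answer: (1,2)

Derivation:
Dir NW: edge -> no flip
Dir N: edge -> no flip
Dir NE: edge -> no flip
Dir W: first cell '.' (not opp) -> no flip
Dir E: first cell '.' (not opp) -> no flip
Dir SW: opp run (1,1), next='.' -> no flip
Dir S: opp run (1,2) capped by W -> flip
Dir SE: first cell 'W' (not opp) -> no flip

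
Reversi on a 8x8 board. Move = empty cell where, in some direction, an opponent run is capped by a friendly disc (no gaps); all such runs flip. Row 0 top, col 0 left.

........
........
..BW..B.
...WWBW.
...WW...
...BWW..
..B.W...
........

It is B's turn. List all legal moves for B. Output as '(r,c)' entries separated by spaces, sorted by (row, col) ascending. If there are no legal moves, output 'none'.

Answer: (1,3) (2,4) (3,2) (3,7) (4,6) (5,6) (6,6) (7,5)

Derivation:
(1,2): no bracket -> illegal
(1,3): flips 3 -> legal
(1,4): no bracket -> illegal
(2,4): flips 1 -> legal
(2,5): no bracket -> illegal
(2,7): no bracket -> illegal
(3,2): flips 2 -> legal
(3,7): flips 1 -> legal
(4,2): no bracket -> illegal
(4,5): no bracket -> illegal
(4,6): flips 1 -> legal
(4,7): no bracket -> illegal
(5,2): no bracket -> illegal
(5,6): flips 2 -> legal
(6,3): no bracket -> illegal
(6,5): no bracket -> illegal
(6,6): flips 3 -> legal
(7,3): no bracket -> illegal
(7,4): no bracket -> illegal
(7,5): flips 1 -> legal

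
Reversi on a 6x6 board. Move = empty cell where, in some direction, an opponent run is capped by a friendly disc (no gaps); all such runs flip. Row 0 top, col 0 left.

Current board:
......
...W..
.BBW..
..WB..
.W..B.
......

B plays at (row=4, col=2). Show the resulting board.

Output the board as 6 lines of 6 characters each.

Answer: ......
...W..
.BBW..
..BB..
.WB.B.
......

Derivation:
Place B at (4,2); scan 8 dirs for brackets.
Dir NW: first cell '.' (not opp) -> no flip
Dir N: opp run (3,2) capped by B -> flip
Dir NE: first cell 'B' (not opp) -> no flip
Dir W: opp run (4,1), next='.' -> no flip
Dir E: first cell '.' (not opp) -> no flip
Dir SW: first cell '.' (not opp) -> no flip
Dir S: first cell '.' (not opp) -> no flip
Dir SE: first cell '.' (not opp) -> no flip
All flips: (3,2)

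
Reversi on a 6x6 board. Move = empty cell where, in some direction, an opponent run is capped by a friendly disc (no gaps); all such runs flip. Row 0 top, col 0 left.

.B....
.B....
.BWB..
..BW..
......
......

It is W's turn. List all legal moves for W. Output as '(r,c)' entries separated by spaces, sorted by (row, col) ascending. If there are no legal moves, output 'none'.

Answer: (0,0) (1,3) (2,0) (2,4) (3,1) (4,2)

Derivation:
(0,0): flips 1 -> legal
(0,2): no bracket -> illegal
(1,0): no bracket -> illegal
(1,2): no bracket -> illegal
(1,3): flips 1 -> legal
(1,4): no bracket -> illegal
(2,0): flips 1 -> legal
(2,4): flips 1 -> legal
(3,0): no bracket -> illegal
(3,1): flips 1 -> legal
(3,4): no bracket -> illegal
(4,1): no bracket -> illegal
(4,2): flips 1 -> legal
(4,3): no bracket -> illegal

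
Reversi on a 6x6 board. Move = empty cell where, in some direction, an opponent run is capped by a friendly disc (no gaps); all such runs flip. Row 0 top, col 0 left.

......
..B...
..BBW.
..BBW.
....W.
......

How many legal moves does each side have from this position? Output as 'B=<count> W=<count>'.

Answer: B=5 W=5

Derivation:
-- B to move --
(1,3): no bracket -> illegal
(1,4): no bracket -> illegal
(1,5): flips 1 -> legal
(2,5): flips 1 -> legal
(3,5): flips 1 -> legal
(4,3): no bracket -> illegal
(4,5): flips 1 -> legal
(5,3): no bracket -> illegal
(5,4): no bracket -> illegal
(5,5): flips 1 -> legal
B mobility = 5
-- W to move --
(0,1): flips 2 -> legal
(0,2): no bracket -> illegal
(0,3): no bracket -> illegal
(1,1): flips 2 -> legal
(1,3): no bracket -> illegal
(1,4): no bracket -> illegal
(2,1): flips 2 -> legal
(3,1): flips 2 -> legal
(4,1): no bracket -> illegal
(4,2): flips 1 -> legal
(4,3): no bracket -> illegal
W mobility = 5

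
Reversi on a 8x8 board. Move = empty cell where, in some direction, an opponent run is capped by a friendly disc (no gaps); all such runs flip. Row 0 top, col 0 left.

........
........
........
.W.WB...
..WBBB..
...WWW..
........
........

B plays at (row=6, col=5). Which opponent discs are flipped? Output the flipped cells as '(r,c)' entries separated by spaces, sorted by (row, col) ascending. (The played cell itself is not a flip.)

Answer: (5,4) (5,5)

Derivation:
Dir NW: opp run (5,4) capped by B -> flip
Dir N: opp run (5,5) capped by B -> flip
Dir NE: first cell '.' (not opp) -> no flip
Dir W: first cell '.' (not opp) -> no flip
Dir E: first cell '.' (not opp) -> no flip
Dir SW: first cell '.' (not opp) -> no flip
Dir S: first cell '.' (not opp) -> no flip
Dir SE: first cell '.' (not opp) -> no flip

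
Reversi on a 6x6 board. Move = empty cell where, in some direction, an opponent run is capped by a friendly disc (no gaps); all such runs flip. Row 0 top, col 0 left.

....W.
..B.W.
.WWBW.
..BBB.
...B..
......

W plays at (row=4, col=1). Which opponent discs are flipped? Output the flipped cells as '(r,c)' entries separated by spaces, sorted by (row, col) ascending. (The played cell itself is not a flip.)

Dir NW: first cell '.' (not opp) -> no flip
Dir N: first cell '.' (not opp) -> no flip
Dir NE: opp run (3,2) (2,3) capped by W -> flip
Dir W: first cell '.' (not opp) -> no flip
Dir E: first cell '.' (not opp) -> no flip
Dir SW: first cell '.' (not opp) -> no flip
Dir S: first cell '.' (not opp) -> no flip
Dir SE: first cell '.' (not opp) -> no flip

Answer: (2,3) (3,2)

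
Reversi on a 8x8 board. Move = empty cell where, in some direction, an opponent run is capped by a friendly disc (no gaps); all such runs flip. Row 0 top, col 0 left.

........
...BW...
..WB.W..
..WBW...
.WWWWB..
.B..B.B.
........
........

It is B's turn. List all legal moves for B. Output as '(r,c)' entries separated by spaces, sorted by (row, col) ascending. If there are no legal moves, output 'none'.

(0,3): no bracket -> illegal
(0,4): no bracket -> illegal
(0,5): flips 1 -> legal
(1,1): flips 1 -> legal
(1,2): no bracket -> illegal
(1,5): flips 1 -> legal
(1,6): no bracket -> illegal
(2,1): flips 3 -> legal
(2,4): flips 2 -> legal
(2,6): no bracket -> illegal
(3,0): no bracket -> illegal
(3,1): flips 3 -> legal
(3,5): flips 1 -> legal
(3,6): no bracket -> illegal
(4,0): flips 4 -> legal
(5,0): flips 2 -> legal
(5,2): no bracket -> illegal
(5,3): flips 1 -> legal
(5,5): flips 1 -> legal

Answer: (0,5) (1,1) (1,5) (2,1) (2,4) (3,1) (3,5) (4,0) (5,0) (5,3) (5,5)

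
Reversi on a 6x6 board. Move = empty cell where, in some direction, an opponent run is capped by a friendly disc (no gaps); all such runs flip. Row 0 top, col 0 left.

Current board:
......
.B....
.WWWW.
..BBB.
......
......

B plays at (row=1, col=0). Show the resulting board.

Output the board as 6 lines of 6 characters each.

Answer: ......
BB....
.BWWW.
..BBB.
......
......

Derivation:
Place B at (1,0); scan 8 dirs for brackets.
Dir NW: edge -> no flip
Dir N: first cell '.' (not opp) -> no flip
Dir NE: first cell '.' (not opp) -> no flip
Dir W: edge -> no flip
Dir E: first cell 'B' (not opp) -> no flip
Dir SW: edge -> no flip
Dir S: first cell '.' (not opp) -> no flip
Dir SE: opp run (2,1) capped by B -> flip
All flips: (2,1)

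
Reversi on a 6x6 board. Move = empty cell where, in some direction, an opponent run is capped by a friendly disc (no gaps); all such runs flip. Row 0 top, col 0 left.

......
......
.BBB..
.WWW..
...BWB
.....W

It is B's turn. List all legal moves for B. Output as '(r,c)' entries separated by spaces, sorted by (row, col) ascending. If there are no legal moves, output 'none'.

Answer: (4,0) (4,1) (4,2)

Derivation:
(2,0): no bracket -> illegal
(2,4): no bracket -> illegal
(3,0): no bracket -> illegal
(3,4): no bracket -> illegal
(3,5): no bracket -> illegal
(4,0): flips 1 -> legal
(4,1): flips 2 -> legal
(4,2): flips 1 -> legal
(5,3): no bracket -> illegal
(5,4): no bracket -> illegal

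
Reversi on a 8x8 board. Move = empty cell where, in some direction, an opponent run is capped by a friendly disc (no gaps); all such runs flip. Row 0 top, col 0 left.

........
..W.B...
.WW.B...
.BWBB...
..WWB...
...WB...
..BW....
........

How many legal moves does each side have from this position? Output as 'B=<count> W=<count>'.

-- B to move --
(0,1): no bracket -> illegal
(0,2): no bracket -> illegal
(0,3): no bracket -> illegal
(1,0): flips 3 -> legal
(1,1): flips 2 -> legal
(1,3): flips 1 -> legal
(2,0): no bracket -> illegal
(2,3): no bracket -> illegal
(3,0): no bracket -> illegal
(4,1): flips 2 -> legal
(5,1): flips 1 -> legal
(5,2): flips 2 -> legal
(6,4): flips 3 -> legal
(7,2): flips 1 -> legal
(7,3): flips 3 -> legal
(7,4): no bracket -> illegal
B mobility = 9
-- W to move --
(0,3): no bracket -> illegal
(0,4): no bracket -> illegal
(0,5): no bracket -> illegal
(1,3): no bracket -> illegal
(1,5): flips 2 -> legal
(2,0): flips 1 -> legal
(2,3): flips 1 -> legal
(2,5): flips 1 -> legal
(3,0): flips 1 -> legal
(3,5): flips 3 -> legal
(4,0): flips 1 -> legal
(4,1): flips 1 -> legal
(4,5): flips 2 -> legal
(5,1): no bracket -> illegal
(5,2): no bracket -> illegal
(5,5): flips 3 -> legal
(6,1): flips 1 -> legal
(6,4): no bracket -> illegal
(6,5): flips 1 -> legal
(7,1): flips 1 -> legal
(7,2): no bracket -> illegal
(7,3): no bracket -> illegal
W mobility = 13

Answer: B=9 W=13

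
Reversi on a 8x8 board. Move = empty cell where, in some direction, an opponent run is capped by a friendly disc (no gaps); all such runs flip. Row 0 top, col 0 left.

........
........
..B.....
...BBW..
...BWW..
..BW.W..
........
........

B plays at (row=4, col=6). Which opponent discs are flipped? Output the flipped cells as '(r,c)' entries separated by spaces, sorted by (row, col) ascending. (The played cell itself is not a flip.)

Dir NW: opp run (3,5), next='.' -> no flip
Dir N: first cell '.' (not opp) -> no flip
Dir NE: first cell '.' (not opp) -> no flip
Dir W: opp run (4,5) (4,4) capped by B -> flip
Dir E: first cell '.' (not opp) -> no flip
Dir SW: opp run (5,5), next='.' -> no flip
Dir S: first cell '.' (not opp) -> no flip
Dir SE: first cell '.' (not opp) -> no flip

Answer: (4,4) (4,5)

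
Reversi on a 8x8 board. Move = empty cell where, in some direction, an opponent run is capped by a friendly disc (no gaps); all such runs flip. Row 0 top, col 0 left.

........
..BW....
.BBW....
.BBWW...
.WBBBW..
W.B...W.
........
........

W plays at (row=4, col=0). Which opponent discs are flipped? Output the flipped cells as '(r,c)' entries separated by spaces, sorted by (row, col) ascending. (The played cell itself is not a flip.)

Answer: (2,2) (3,1)

Derivation:
Dir NW: edge -> no flip
Dir N: first cell '.' (not opp) -> no flip
Dir NE: opp run (3,1) (2,2) capped by W -> flip
Dir W: edge -> no flip
Dir E: first cell 'W' (not opp) -> no flip
Dir SW: edge -> no flip
Dir S: first cell 'W' (not opp) -> no flip
Dir SE: first cell '.' (not opp) -> no flip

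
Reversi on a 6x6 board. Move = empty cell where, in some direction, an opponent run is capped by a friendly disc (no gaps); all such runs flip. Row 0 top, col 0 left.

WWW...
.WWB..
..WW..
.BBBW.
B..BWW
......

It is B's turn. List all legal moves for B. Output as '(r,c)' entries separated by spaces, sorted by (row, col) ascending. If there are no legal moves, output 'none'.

Answer: (1,0) (1,4) (2,5) (3,5) (5,5)

Derivation:
(0,3): no bracket -> illegal
(1,0): flips 2 -> legal
(1,4): flips 1 -> legal
(2,0): no bracket -> illegal
(2,1): no bracket -> illegal
(2,4): no bracket -> illegal
(2,5): flips 1 -> legal
(3,5): flips 1 -> legal
(5,3): no bracket -> illegal
(5,4): no bracket -> illegal
(5,5): flips 1 -> legal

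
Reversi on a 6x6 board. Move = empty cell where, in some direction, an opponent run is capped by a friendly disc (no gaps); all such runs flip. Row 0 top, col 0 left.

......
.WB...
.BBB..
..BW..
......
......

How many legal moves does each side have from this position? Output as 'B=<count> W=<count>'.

-- B to move --
(0,0): flips 1 -> legal
(0,1): flips 1 -> legal
(0,2): no bracket -> illegal
(1,0): flips 1 -> legal
(2,0): no bracket -> illegal
(2,4): no bracket -> illegal
(3,4): flips 1 -> legal
(4,2): no bracket -> illegal
(4,3): flips 1 -> legal
(4,4): flips 1 -> legal
B mobility = 6
-- W to move --
(0,1): no bracket -> illegal
(0,2): no bracket -> illegal
(0,3): no bracket -> illegal
(1,0): no bracket -> illegal
(1,3): flips 2 -> legal
(1,4): no bracket -> illegal
(2,0): no bracket -> illegal
(2,4): no bracket -> illegal
(3,0): no bracket -> illegal
(3,1): flips 2 -> legal
(3,4): no bracket -> illegal
(4,1): no bracket -> illegal
(4,2): no bracket -> illegal
(4,3): no bracket -> illegal
W mobility = 2

Answer: B=6 W=2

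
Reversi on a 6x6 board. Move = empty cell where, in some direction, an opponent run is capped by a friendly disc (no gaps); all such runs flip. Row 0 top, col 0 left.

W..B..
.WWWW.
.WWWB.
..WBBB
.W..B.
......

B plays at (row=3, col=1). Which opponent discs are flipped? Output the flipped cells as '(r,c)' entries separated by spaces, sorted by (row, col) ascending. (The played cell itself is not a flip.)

Dir NW: first cell '.' (not opp) -> no flip
Dir N: opp run (2,1) (1,1), next='.' -> no flip
Dir NE: opp run (2,2) (1,3), next='.' -> no flip
Dir W: first cell '.' (not opp) -> no flip
Dir E: opp run (3,2) capped by B -> flip
Dir SW: first cell '.' (not opp) -> no flip
Dir S: opp run (4,1), next='.' -> no flip
Dir SE: first cell '.' (not opp) -> no flip

Answer: (3,2)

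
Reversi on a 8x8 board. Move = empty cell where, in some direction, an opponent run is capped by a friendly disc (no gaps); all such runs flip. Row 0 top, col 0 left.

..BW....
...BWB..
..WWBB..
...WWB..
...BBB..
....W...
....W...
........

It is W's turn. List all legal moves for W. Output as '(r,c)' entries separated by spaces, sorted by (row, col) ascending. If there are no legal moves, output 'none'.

Answer: (0,1) (0,4) (0,6) (1,2) (1,6) (2,6) (3,2) (3,6) (5,2) (5,3) (5,5) (5,6)

Derivation:
(0,1): flips 1 -> legal
(0,4): flips 1 -> legal
(0,5): no bracket -> illegal
(0,6): flips 2 -> legal
(1,1): no bracket -> illegal
(1,2): flips 1 -> legal
(1,6): flips 2 -> legal
(2,6): flips 2 -> legal
(3,2): flips 1 -> legal
(3,6): flips 3 -> legal
(4,2): no bracket -> illegal
(4,6): no bracket -> illegal
(5,2): flips 1 -> legal
(5,3): flips 1 -> legal
(5,5): flips 1 -> legal
(5,6): flips 1 -> legal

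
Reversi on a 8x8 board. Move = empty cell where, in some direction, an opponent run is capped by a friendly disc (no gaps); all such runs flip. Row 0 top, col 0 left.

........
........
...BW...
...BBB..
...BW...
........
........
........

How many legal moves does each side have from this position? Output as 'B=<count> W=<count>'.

-- B to move --
(1,3): flips 1 -> legal
(1,4): flips 1 -> legal
(1,5): flips 1 -> legal
(2,5): flips 1 -> legal
(4,5): flips 1 -> legal
(5,3): flips 1 -> legal
(5,4): flips 1 -> legal
(5,5): flips 1 -> legal
B mobility = 8
-- W to move --
(1,2): no bracket -> illegal
(1,3): no bracket -> illegal
(1,4): no bracket -> illegal
(2,2): flips 2 -> legal
(2,5): no bracket -> illegal
(2,6): flips 1 -> legal
(3,2): no bracket -> illegal
(3,6): no bracket -> illegal
(4,2): flips 2 -> legal
(4,5): no bracket -> illegal
(4,6): flips 1 -> legal
(5,2): no bracket -> illegal
(5,3): no bracket -> illegal
(5,4): no bracket -> illegal
W mobility = 4

Answer: B=8 W=4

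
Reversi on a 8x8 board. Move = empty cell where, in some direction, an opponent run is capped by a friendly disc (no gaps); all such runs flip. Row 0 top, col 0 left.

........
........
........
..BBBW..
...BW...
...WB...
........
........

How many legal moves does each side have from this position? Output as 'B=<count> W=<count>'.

Answer: B=5 W=7

Derivation:
-- B to move --
(2,4): no bracket -> illegal
(2,5): no bracket -> illegal
(2,6): no bracket -> illegal
(3,6): flips 1 -> legal
(4,2): no bracket -> illegal
(4,5): flips 1 -> legal
(4,6): no bracket -> illegal
(5,2): flips 1 -> legal
(5,5): flips 1 -> legal
(6,2): no bracket -> illegal
(6,3): flips 1 -> legal
(6,4): no bracket -> illegal
B mobility = 5
-- W to move --
(2,1): no bracket -> illegal
(2,2): flips 1 -> legal
(2,3): flips 2 -> legal
(2,4): flips 1 -> legal
(2,5): no bracket -> illegal
(3,1): flips 3 -> legal
(4,1): no bracket -> illegal
(4,2): flips 1 -> legal
(4,5): no bracket -> illegal
(5,2): no bracket -> illegal
(5,5): flips 1 -> legal
(6,3): no bracket -> illegal
(6,4): flips 1 -> legal
(6,5): no bracket -> illegal
W mobility = 7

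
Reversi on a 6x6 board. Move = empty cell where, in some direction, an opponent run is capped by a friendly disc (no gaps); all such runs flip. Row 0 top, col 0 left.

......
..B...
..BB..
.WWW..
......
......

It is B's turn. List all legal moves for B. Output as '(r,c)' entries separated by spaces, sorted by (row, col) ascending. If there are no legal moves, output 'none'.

Answer: (4,0) (4,1) (4,2) (4,3) (4,4)

Derivation:
(2,0): no bracket -> illegal
(2,1): no bracket -> illegal
(2,4): no bracket -> illegal
(3,0): no bracket -> illegal
(3,4): no bracket -> illegal
(4,0): flips 1 -> legal
(4,1): flips 1 -> legal
(4,2): flips 1 -> legal
(4,3): flips 1 -> legal
(4,4): flips 1 -> legal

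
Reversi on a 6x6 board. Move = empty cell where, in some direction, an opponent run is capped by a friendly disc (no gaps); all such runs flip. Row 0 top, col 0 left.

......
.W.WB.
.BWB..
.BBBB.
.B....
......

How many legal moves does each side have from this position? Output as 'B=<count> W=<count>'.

-- B to move --
(0,0): flips 2 -> legal
(0,1): flips 1 -> legal
(0,2): no bracket -> illegal
(0,3): flips 1 -> legal
(0,4): flips 2 -> legal
(1,0): no bracket -> illegal
(1,2): flips 2 -> legal
(2,0): no bracket -> illegal
(2,4): no bracket -> illegal
B mobility = 5
-- W to move --
(0,3): no bracket -> illegal
(0,4): no bracket -> illegal
(0,5): no bracket -> illegal
(1,0): no bracket -> illegal
(1,2): no bracket -> illegal
(1,5): flips 1 -> legal
(2,0): flips 1 -> legal
(2,4): flips 1 -> legal
(2,5): no bracket -> illegal
(3,0): no bracket -> illegal
(3,5): no bracket -> illegal
(4,0): flips 1 -> legal
(4,2): flips 1 -> legal
(4,3): flips 2 -> legal
(4,4): flips 1 -> legal
(4,5): no bracket -> illegal
(5,0): no bracket -> illegal
(5,1): flips 3 -> legal
(5,2): no bracket -> illegal
W mobility = 8

Answer: B=5 W=8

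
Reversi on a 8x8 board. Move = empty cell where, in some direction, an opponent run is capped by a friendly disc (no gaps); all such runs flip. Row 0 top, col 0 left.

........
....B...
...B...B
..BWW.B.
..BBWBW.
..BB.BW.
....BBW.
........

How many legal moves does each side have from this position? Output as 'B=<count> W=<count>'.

Answer: B=10 W=12

Derivation:
-- B to move --
(2,2): flips 2 -> legal
(2,4): flips 1 -> legal
(2,5): flips 1 -> legal
(3,5): flips 3 -> legal
(3,7): flips 1 -> legal
(4,7): flips 2 -> legal
(5,4): no bracket -> illegal
(5,7): flips 1 -> legal
(6,7): flips 2 -> legal
(7,5): no bracket -> illegal
(7,6): flips 3 -> legal
(7,7): flips 1 -> legal
B mobility = 10
-- W to move --
(0,3): no bracket -> illegal
(0,4): no bracket -> illegal
(0,5): no bracket -> illegal
(1,2): flips 1 -> legal
(1,3): flips 1 -> legal
(1,5): no bracket -> illegal
(1,6): no bracket -> illegal
(1,7): no bracket -> illegal
(2,1): no bracket -> illegal
(2,2): no bracket -> illegal
(2,4): no bracket -> illegal
(2,5): no bracket -> illegal
(2,6): flips 1 -> legal
(3,1): flips 1 -> legal
(3,5): no bracket -> illegal
(3,7): no bracket -> illegal
(4,1): flips 2 -> legal
(4,7): no bracket -> illegal
(5,1): flips 1 -> legal
(5,4): flips 1 -> legal
(6,1): flips 2 -> legal
(6,2): flips 1 -> legal
(6,3): flips 4 -> legal
(7,3): flips 2 -> legal
(7,4): flips 1 -> legal
(7,5): no bracket -> illegal
(7,6): no bracket -> illegal
W mobility = 12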